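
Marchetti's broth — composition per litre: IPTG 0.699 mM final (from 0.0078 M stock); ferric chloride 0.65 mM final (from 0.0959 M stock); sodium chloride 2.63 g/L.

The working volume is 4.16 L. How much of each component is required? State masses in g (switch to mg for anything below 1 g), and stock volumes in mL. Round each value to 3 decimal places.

Scale factor relative to 1 L: 4.16.
IPTG: V = C2·V2/C1 = 0.699 mM × 4160 mL ÷ 7.8 mM = 372.800 mL
ferric chloride: C1V1 = C2V2 → 0.65 mM × 4160 mL ÷ 95.9 mM = 28.196 mL
sodium chloride: 2.63 g/L × 4.16 L = 10.941 g

IPTG 372.800 mL; ferric chloride 28.196 mL; sodium chloride 10.941 g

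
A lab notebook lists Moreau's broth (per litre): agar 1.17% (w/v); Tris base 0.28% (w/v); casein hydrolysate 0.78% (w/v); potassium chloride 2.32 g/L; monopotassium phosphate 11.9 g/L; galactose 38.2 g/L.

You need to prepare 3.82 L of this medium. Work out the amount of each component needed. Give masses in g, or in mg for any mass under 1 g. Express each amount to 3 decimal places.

Scale factor relative to 1 L: 3.82.
agar: 1.17% w/v = 11.7 g/L → 11.7 × 3.82 L = 44.694 g
Tris base: 0.28 g per 100 mL × 3820 mL ÷ 100 = 10.696 g
casein hydrolysate: 0.78% w/v = 7.8 g/L → 7.8 × 3.82 L = 29.796 g
potassium chloride: 2.32 g/L × 3.82 L = 8.862 g
monopotassium phosphate: 11.9 g/L × 3.82 L = 45.458 g
galactose: 38.2 g/L × 3.82 L = 145.924 g

agar 44.694 g; Tris base 10.696 g; casein hydrolysate 29.796 g; potassium chloride 8.862 g; monopotassium phosphate 45.458 g; galactose 145.924 g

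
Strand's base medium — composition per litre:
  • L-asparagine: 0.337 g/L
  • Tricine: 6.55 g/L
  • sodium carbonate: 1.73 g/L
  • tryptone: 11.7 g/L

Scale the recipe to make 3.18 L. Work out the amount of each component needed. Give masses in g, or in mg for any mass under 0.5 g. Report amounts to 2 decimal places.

Working volume: 3.18 L.
L-asparagine: 0.337 g/L × 3.18 L = 1.07 g
Tricine: 6.55 g/L × 3.18 L = 20.83 g
sodium carbonate: 1.73 g/L × 3.18 L = 5.50 g
tryptone: 11.7 g/L × 3.18 L = 37.21 g

L-asparagine 1.07 g; Tricine 20.83 g; sodium carbonate 5.50 g; tryptone 37.21 g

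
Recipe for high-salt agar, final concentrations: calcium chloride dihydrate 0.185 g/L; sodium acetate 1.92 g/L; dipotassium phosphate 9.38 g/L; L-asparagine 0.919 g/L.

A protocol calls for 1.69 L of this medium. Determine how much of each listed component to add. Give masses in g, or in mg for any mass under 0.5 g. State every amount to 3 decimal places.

calcium chloride dihydrate 312.650 mg; sodium acetate 3.245 g; dipotassium phosphate 15.852 g; L-asparagine 1.553 g

Working volume: 1.69 L.
calcium chloride dihydrate: 0.185 g/L × 1.69 L = 0.31265 g = 312.650 mg
sodium acetate: 1.92 g/L × 1.69 L = 3.245 g
dipotassium phosphate: 9.38 g/L × 1.69 L = 15.852 g
L-asparagine: 0.919 g/L × 1.69 L = 1.553 g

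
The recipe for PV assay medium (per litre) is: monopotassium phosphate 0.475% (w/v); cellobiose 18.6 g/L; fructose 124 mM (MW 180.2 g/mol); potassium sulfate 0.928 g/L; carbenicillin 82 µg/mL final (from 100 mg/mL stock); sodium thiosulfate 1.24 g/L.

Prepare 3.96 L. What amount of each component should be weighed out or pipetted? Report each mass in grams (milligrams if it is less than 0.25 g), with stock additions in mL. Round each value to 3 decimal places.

monopotassium phosphate 18.810 g; cellobiose 73.656 g; fructose 88.485 g; potassium sulfate 3.675 g; carbenicillin 3.247 mL; sodium thiosulfate 4.910 g

Working volume: 3.96 L.
monopotassium phosphate: 0.475% w/v = 4.75 g/L → 4.75 × 3.96 L = 18.810 g
cellobiose: 18.6 g/L × 3.96 L = 73.656 g
fructose: 124 mmol/L × 180.2 g/mol × 3.96 L ÷ 1000 = 88.485 g
potassium sulfate: 0.928 g/L × 3.96 L = 3.675 g
carbenicillin: V = C2·V2/C1 = 82 µg/mL × 3960 mL ÷ 100000 µg/mL = 3.247 mL
sodium thiosulfate: 1.24 g/L × 3.96 L = 4.910 g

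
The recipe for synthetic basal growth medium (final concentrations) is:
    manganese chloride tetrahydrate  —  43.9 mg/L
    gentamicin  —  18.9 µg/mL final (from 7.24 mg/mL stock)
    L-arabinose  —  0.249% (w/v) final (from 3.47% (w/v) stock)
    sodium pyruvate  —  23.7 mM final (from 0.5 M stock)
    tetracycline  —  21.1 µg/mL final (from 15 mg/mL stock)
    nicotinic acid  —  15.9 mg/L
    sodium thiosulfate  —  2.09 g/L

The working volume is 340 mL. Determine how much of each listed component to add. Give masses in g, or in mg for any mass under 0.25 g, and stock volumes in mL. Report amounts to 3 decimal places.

manganese chloride tetrahydrate 14.926 mg; gentamicin 0.888 mL; L-arabinose 24.398 mL; sodium pyruvate 16.116 mL; tetracycline 0.478 mL; nicotinic acid 5.406 mg; sodium thiosulfate 0.711 g

Working volume: 340 mL = 0.34 L.
manganese chloride tetrahydrate: 43.9 mg/L × 0.34 L = 14.926 mg
gentamicin: dilute stock: 18.9 µg/mL × 340 mL ÷ 7240 µg/mL = 0.888 mL
L-arabinose: V = C2·V2/C1 = 0.249% ÷ 3.47% × 340 mL = 24.398 mL
sodium pyruvate: V = C2·V2/C1 = 23.7 mM × 340 mL ÷ 500 mM = 16.116 mL
tetracycline: V = C2·V2/C1 = 21.1 µg/mL × 340 mL ÷ 15000 µg/mL = 0.478 mL
nicotinic acid: 15.9 mg/L × 0.34 L = 5.406 mg
sodium thiosulfate: 2.09 g/L × 0.34 L = 0.711 g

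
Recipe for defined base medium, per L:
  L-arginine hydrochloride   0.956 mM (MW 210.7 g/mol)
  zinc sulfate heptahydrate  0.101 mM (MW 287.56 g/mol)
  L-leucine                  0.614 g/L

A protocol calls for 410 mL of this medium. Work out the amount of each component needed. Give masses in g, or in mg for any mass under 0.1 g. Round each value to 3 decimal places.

Scale factor relative to 1 L: 0.41.
L-arginine hydrochloride: 0.956 mmol/L × 210.7 mg/mmol × 0.41 L = 82.586 mg
zinc sulfate heptahydrate: 0.101 mmol/L × 287.56 mg/mmol × 0.41 L = 11.908 mg
L-leucine: 0.614 g/L × 0.41 L = 0.252 g

L-arginine hydrochloride 82.586 mg; zinc sulfate heptahydrate 11.908 mg; L-leucine 0.252 g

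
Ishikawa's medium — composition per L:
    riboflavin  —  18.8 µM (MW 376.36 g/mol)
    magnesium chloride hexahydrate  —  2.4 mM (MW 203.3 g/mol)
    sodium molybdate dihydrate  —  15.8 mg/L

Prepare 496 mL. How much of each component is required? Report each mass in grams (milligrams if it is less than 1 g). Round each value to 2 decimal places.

riboflavin 3.51 mg; magnesium chloride hexahydrate 242.01 mg; sodium molybdate dihydrate 7.84 mg

Working volume: 496 mL = 0.496 L.
riboflavin: 18.8 µmol/L × 376.36 g/mol × 0.496 L ÷ 1000 = 3.51 mg
magnesium chloride hexahydrate: 2.4 mmol/L × 203.3 mg/mmol × 0.496 L = 242.01 mg
sodium molybdate dihydrate: 15.8 mg/L × 0.496 L = 7.84 mg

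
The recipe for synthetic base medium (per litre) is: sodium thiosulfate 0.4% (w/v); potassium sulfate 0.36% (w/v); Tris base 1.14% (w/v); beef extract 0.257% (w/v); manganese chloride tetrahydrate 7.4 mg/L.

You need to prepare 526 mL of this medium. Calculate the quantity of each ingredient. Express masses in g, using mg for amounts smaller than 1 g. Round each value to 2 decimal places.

Scale factor relative to 1 L: 0.526.
sodium thiosulfate: 0.4% w/v = 4 g/L → 4 × 0.526 L = 2.10 g
potassium sulfate: 0.36% w/v = 3.6 g/L → 3.6 × 0.526 L = 1.89 g
Tris base: 1.14 g per 100 mL × 526 mL ÷ 100 = 6.00 g
beef extract: 0.257% w/v = 2.57 g/L → 2.57 × 0.526 L = 1.35 g
manganese chloride tetrahydrate: 7.4 mg/L × 0.526 L = 3.89 mg

sodium thiosulfate 2.10 g; potassium sulfate 1.89 g; Tris base 6.00 g; beef extract 1.35 g; manganese chloride tetrahydrate 3.89 mg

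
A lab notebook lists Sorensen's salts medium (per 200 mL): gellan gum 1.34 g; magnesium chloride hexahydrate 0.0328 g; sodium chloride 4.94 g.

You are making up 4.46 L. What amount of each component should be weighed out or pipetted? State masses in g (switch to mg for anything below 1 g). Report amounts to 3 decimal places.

Ratio of target to recipe volume: 4460 / 200 = 22.3.
gellan gum: 1.34 g × (4460 mL / 200 mL) = 29.882 g
magnesium chloride hexahydrate: 0.0328 g × (4460 mL / 200 mL) = 0.73144 g = 731.440 mg
sodium chloride: 4.94 g × (4460 mL / 200 mL) = 110.162 g

gellan gum 29.882 g; magnesium chloride hexahydrate 731.440 mg; sodium chloride 110.162 g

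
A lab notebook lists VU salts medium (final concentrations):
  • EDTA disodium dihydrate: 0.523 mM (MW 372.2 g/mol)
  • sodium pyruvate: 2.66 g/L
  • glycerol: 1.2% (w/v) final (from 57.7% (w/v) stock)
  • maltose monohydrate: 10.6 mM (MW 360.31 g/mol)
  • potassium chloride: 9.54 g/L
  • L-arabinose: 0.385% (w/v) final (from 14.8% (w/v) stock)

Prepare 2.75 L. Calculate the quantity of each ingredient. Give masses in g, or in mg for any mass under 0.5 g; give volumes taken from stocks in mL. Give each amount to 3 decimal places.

Working volume: 2.75 L.
EDTA disodium dihydrate: 0.523 mmol/L × 372.2 g/mol × 2.75 L ÷ 1000 = 0.535 g
sodium pyruvate: 2.66 g/L × 2.75 L = 7.315 g
glycerol: C1V1 = C2V2 → 1.2% ÷ 57.7% × 2750 mL = 57.192 mL
maltose monohydrate: 10.6 mmol/L × 360.31 g/mol × 2.75 L ÷ 1000 = 10.503 g
potassium chloride: 9.54 g/L × 2.75 L = 26.235 g
L-arabinose: dilute stock: 0.385% ÷ 14.8% × 2750 mL = 71.537 mL

EDTA disodium dihydrate 0.535 g; sodium pyruvate 7.315 g; glycerol 57.192 mL; maltose monohydrate 10.503 g; potassium chloride 26.235 g; L-arabinose 71.537 mL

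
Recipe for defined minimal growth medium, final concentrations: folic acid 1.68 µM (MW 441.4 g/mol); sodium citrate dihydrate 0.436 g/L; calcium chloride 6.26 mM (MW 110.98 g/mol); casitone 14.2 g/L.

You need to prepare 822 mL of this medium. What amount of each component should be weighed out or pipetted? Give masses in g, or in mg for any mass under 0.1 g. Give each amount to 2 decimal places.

Target volume = 822 mL = 0.822 L.
folic acid: 1.68 µmol/L × 441.4 g/mol × 0.822 L ÷ 1000 = 0.61 mg
sodium citrate dihydrate: 0.436 g/L × 0.822 L = 0.36 g
calcium chloride: 6.26 mmol/L × 110.98 g/mol × 0.822 L ÷ 1000 = 0.57 g
casitone: 14.2 g/L × 0.822 L = 11.67 g

folic acid 0.61 mg; sodium citrate dihydrate 0.36 g; calcium chloride 0.57 g; casitone 11.67 g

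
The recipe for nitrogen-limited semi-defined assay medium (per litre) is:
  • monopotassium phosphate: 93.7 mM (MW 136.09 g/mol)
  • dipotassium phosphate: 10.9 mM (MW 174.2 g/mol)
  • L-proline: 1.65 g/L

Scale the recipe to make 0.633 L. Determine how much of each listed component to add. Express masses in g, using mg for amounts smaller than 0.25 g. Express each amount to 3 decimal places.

Working volume: 0.633 L.
monopotassium phosphate: 93.7 mmol/L × 136.09 g/mol × 0.633 L ÷ 1000 = 8.072 g
dipotassium phosphate: 10.9 mmol/L × 174.2 g/mol × 0.633 L ÷ 1000 = 1.202 g
L-proline: 1.65 g/L × 0.633 L = 1.044 g

monopotassium phosphate 8.072 g; dipotassium phosphate 1.202 g; L-proline 1.044 g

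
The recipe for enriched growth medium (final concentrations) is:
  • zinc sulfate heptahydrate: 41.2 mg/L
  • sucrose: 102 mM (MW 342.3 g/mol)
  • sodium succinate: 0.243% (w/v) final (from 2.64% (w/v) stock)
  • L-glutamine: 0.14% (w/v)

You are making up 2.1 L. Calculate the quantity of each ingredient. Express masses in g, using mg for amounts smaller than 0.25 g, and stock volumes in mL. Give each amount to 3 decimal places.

Scale factor relative to 1 L: 2.1.
zinc sulfate heptahydrate: 41.2 mg/L × 2.1 L = 86.520 mg
sucrose: 102 mmol/L × 342.3 g/mol × 2.1 L ÷ 1000 = 73.321 g
sodium succinate: V = C2·V2/C1 = 0.243% ÷ 2.64% × 2100 mL = 193.295 mL
L-glutamine: 0.14% w/v = 1.4 g/L → 1.4 × 2.1 L = 2.940 g

zinc sulfate heptahydrate 86.520 mg; sucrose 73.321 g; sodium succinate 193.295 mL; L-glutamine 2.940 g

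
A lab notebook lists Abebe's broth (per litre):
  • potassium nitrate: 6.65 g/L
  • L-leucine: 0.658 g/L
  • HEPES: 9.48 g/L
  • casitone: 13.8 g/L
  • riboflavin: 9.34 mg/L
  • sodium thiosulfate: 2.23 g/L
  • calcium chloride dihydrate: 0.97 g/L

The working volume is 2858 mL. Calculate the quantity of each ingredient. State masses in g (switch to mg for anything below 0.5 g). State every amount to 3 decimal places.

Target volume = 2858 mL = 2.858 L.
potassium nitrate: 6.65 g/L × 2.858 L = 19.006 g
L-leucine: 0.658 g/L × 2.858 L = 1.881 g
HEPES: 9.48 g/L × 2.858 L = 27.094 g
casitone: 13.8 g/L × 2.858 L = 39.440 g
riboflavin: 9.34 mg/L × 2.858 L = 26.694 mg
sodium thiosulfate: 2.23 g/L × 2.858 L = 6.373 g
calcium chloride dihydrate: 0.97 g/L × 2.858 L = 2.772 g

potassium nitrate 19.006 g; L-leucine 1.881 g; HEPES 27.094 g; casitone 39.440 g; riboflavin 26.694 mg; sodium thiosulfate 6.373 g; calcium chloride dihydrate 2.772 g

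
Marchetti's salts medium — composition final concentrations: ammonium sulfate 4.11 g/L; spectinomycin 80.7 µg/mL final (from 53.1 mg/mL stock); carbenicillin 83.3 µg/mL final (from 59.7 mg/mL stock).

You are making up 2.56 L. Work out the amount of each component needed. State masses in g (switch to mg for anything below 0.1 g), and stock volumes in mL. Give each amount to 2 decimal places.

Working volume: 2.56 L.
ammonium sulfate: 4.11 g/L × 2.56 L = 10.52 g
spectinomycin: dilute stock: 80.7 µg/mL × 2560 mL ÷ 53100 µg/mL = 3.89 mL
carbenicillin: V = C2·V2/C1 = 83.3 µg/mL × 2560 mL ÷ 59700 µg/mL = 3.57 mL

ammonium sulfate 10.52 g; spectinomycin 3.89 mL; carbenicillin 3.57 mL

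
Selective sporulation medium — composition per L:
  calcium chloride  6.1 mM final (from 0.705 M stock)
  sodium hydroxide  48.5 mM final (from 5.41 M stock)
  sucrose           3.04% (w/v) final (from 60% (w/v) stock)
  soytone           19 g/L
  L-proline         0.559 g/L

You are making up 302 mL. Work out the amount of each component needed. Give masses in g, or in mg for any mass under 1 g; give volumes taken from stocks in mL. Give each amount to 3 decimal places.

Target volume = 302 mL = 0.302 L.
calcium chloride: dilute stock: 6.1 mM × 302 mL ÷ 705 mM = 2.613 mL
sodium hydroxide: V = C2·V2/C1 = 48.5 mM × 302 mL ÷ 5410 mM = 2.707 mL
sucrose: dilute stock: 3.04% ÷ 60% × 302 mL = 15.301 mL
soytone: 19 g/L × 0.302 L = 5.738 g
L-proline: 0.559 g/L × 0.302 L = 0.168818 g = 168.818 mg

calcium chloride 2.613 mL; sodium hydroxide 2.707 mL; sucrose 15.301 mL; soytone 5.738 g; L-proline 168.818 mg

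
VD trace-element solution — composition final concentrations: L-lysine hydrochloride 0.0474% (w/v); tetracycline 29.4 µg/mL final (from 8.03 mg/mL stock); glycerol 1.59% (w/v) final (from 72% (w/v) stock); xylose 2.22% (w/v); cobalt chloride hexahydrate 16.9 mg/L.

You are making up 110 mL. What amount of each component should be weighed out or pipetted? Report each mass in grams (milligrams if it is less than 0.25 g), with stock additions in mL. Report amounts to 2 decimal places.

Scale factor relative to 1 L: 0.11.
L-lysine hydrochloride: 0.0474 g per 100 mL × 110 mL ÷ 100 = 0.05214 g = 52.14 mg
tetracycline: C1V1 = C2V2 → 29.4 µg/mL × 110 mL ÷ 8030 µg/mL = 0.40 mL
glycerol: V = C2·V2/C1 = 1.59% ÷ 72% × 110 mL = 2.43 mL
xylose: 2.22% w/v = 22.2 g/L → 22.2 × 0.11 L = 2.44 g
cobalt chloride hexahydrate: 16.9 mg/L × 0.11 L = 1.86 mg

L-lysine hydrochloride 52.14 mg; tetracycline 0.40 mL; glycerol 2.43 mL; xylose 2.44 g; cobalt chloride hexahydrate 1.86 mg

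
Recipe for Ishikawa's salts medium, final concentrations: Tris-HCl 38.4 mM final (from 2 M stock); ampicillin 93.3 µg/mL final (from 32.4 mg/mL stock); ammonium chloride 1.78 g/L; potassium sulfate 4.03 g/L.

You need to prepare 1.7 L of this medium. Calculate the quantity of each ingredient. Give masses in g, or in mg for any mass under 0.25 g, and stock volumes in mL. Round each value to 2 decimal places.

Tris-HCl 32.64 mL; ampicillin 4.90 mL; ammonium chloride 3.03 g; potassium sulfate 6.85 g

Scale factor relative to 1 L: 1.7.
Tris-HCl: V = C2·V2/C1 = 38.4 mM × 1700 mL ÷ 2000 mM = 32.64 mL
ampicillin: dilute stock: 93.3 µg/mL × 1700 mL ÷ 32400 µg/mL = 4.90 mL
ammonium chloride: 1.78 g/L × 1.7 L = 3.03 g
potassium sulfate: 4.03 g/L × 1.7 L = 6.85 g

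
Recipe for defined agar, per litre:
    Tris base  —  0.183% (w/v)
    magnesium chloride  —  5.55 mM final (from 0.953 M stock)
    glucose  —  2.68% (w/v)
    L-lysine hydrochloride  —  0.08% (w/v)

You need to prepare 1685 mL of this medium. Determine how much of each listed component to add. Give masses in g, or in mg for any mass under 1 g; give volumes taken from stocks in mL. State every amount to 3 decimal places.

Tris base 3.084 g; magnesium chloride 9.813 mL; glucose 45.158 g; L-lysine hydrochloride 1.348 g

Target volume = 1685 mL = 1.685 L.
Tris base: 0.183 g per 100 mL × 1685 mL ÷ 100 = 3.084 g
magnesium chloride: C1V1 = C2V2 → 5.55 mM × 1685 mL ÷ 953 mM = 9.813 mL
glucose: 2.68% w/v = 26.8 g/L → 26.8 × 1.685 L = 45.158 g
L-lysine hydrochloride: 0.08% w/v = 0.8 g/L → 0.8 × 1.685 L = 1.348 g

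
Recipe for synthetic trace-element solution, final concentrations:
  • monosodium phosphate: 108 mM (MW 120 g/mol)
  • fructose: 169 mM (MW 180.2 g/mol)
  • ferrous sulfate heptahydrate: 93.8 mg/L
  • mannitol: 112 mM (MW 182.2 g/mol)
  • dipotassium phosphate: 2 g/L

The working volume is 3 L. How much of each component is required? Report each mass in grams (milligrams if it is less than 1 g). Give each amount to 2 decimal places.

Scale factor relative to 1 L: 3.
monosodium phosphate: 108 mmol/L × 120 g/mol × 3 L ÷ 1000 = 38.88 g
fructose: 169 mmol/L × 180.2 g/mol × 3 L ÷ 1000 = 91.36 g
ferrous sulfate heptahydrate: 93.8 mg/L × 3 L = 281.40 mg
mannitol: 112 mmol/L × 182.2 g/mol × 3 L ÷ 1000 = 61.22 g
dipotassium phosphate: 2 g/L × 3 L = 6.00 g

monosodium phosphate 38.88 g; fructose 91.36 g; ferrous sulfate heptahydrate 281.40 mg; mannitol 61.22 g; dipotassium phosphate 6.00 g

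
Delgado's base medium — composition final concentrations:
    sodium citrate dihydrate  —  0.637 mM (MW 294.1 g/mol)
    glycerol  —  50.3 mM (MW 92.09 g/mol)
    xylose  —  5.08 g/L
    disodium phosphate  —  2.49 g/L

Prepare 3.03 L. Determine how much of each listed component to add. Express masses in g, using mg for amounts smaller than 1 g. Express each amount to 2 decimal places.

sodium citrate dihydrate 567.65 mg; glycerol 14.04 g; xylose 15.39 g; disodium phosphate 7.54 g

Working volume: 3.03 L.
sodium citrate dihydrate: 0.637 mmol/L × 294.1 mg/mmol × 3.03 L = 567.65 mg
glycerol: 50.3 mmol/L × 92.09 g/mol × 3.03 L ÷ 1000 = 14.04 g
xylose: 5.08 g/L × 3.03 L = 15.39 g
disodium phosphate: 2.49 g/L × 3.03 L = 7.54 g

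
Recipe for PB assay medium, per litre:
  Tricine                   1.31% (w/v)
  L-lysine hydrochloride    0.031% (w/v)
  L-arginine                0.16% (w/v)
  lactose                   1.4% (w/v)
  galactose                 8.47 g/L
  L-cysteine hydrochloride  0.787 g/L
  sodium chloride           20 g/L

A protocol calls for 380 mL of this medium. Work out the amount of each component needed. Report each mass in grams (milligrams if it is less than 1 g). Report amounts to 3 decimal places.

Target volume = 380 mL = 0.38 L.
Tricine: 1.31% w/v = 13.1 g/L → 13.1 × 0.38 L = 4.978 g
L-lysine hydrochloride: 0.031% w/v = 0.31 g/L → 0.31 × 0.38 L = 0.1178 g = 117.800 mg
L-arginine: 0.16 g per 100 mL × 380 mL ÷ 100 = 0.608 g = 608.000 mg
lactose: 1.4% w/v = 14 g/L → 14 × 0.38 L = 5.320 g
galactose: 8.47 g/L × 0.38 L = 3.219 g
L-cysteine hydrochloride: 0.787 g/L × 0.38 L = 0.29906 g = 299.060 mg
sodium chloride: 20 g/L × 0.38 L = 7.600 g

Tricine 4.978 g; L-lysine hydrochloride 117.800 mg; L-arginine 608.000 mg; lactose 5.320 g; galactose 3.219 g; L-cysteine hydrochloride 299.060 mg; sodium chloride 7.600 g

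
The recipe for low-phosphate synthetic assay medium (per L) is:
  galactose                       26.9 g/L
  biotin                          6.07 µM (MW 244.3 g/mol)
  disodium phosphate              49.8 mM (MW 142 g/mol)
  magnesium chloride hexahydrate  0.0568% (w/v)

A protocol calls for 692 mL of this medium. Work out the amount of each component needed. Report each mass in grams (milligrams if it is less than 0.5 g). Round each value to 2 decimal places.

galactose 18.61 g; biotin 1.03 mg; disodium phosphate 4.89 g; magnesium chloride hexahydrate 393.06 mg

Working volume: 692 mL = 0.692 L.
galactose: 26.9 g/L × 0.692 L = 18.61 g
biotin: 6.07 µmol/L × 244.3 g/mol × 0.692 L ÷ 1000 = 1.03 mg
disodium phosphate: 49.8 mmol/L × 142 g/mol × 0.692 L ÷ 1000 = 4.89 g
magnesium chloride hexahydrate: 0.0568% w/v = 0.568 g/L → 0.568 × 0.692 L = 0.393056 g = 393.06 mg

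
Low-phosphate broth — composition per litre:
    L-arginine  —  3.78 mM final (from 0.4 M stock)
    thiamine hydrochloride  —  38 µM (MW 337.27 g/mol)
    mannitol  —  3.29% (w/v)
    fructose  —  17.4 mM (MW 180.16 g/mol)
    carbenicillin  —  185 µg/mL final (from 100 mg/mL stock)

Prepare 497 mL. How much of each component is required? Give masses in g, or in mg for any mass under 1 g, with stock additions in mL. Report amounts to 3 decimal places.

Target volume = 497 mL = 0.497 L.
L-arginine: C1V1 = C2V2 → 3.78 mM × 497 mL ÷ 400 mM = 4.697 mL
thiamine hydrochloride: 38 µmol/L × 337.27 g/mol × 0.497 L ÷ 1000 = 6.370 mg
mannitol: 3.29 g per 100 mL × 497 mL ÷ 100 = 16.351 g
fructose: 17.4 mmol/L × 180.16 g/mol × 0.497 L ÷ 1000 = 1.558 g
carbenicillin: V = C2·V2/C1 = 185 µg/mL × 497 mL ÷ 100000 µg/mL = 0.919 mL

L-arginine 4.697 mL; thiamine hydrochloride 6.370 mg; mannitol 16.351 g; fructose 1.558 g; carbenicillin 0.919 mL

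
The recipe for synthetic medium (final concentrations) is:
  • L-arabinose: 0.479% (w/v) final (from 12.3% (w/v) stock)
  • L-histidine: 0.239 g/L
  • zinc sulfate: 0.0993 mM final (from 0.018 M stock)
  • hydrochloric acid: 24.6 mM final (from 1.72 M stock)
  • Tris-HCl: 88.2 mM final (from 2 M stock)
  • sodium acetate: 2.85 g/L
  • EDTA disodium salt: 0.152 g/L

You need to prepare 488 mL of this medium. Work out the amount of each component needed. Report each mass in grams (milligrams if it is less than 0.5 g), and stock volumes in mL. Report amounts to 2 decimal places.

L-arabinose 19.00 mL; L-histidine 116.63 mg; zinc sulfate 2.69 mL; hydrochloric acid 6.98 mL; Tris-HCl 21.52 mL; sodium acetate 1.39 g; EDTA disodium salt 74.18 mg

Scale factor relative to 1 L: 0.488.
L-arabinose: dilute stock: 0.479% ÷ 12.3% × 488 mL = 19.00 mL
L-histidine: 0.239 g/L × 0.488 L = 0.116632 g = 116.63 mg
zinc sulfate: C1V1 = C2V2 → 0.0993 mM × 488 mL ÷ 18 mM = 2.69 mL
hydrochloric acid: V = C2·V2/C1 = 24.6 mM × 488 mL ÷ 1720 mM = 6.98 mL
Tris-HCl: dilute stock: 88.2 mM × 488 mL ÷ 2000 mM = 21.52 mL
sodium acetate: 2.85 g/L × 0.488 L = 1.39 g
EDTA disodium salt: 0.152 g/L × 0.488 L = 0.074176 g = 74.18 mg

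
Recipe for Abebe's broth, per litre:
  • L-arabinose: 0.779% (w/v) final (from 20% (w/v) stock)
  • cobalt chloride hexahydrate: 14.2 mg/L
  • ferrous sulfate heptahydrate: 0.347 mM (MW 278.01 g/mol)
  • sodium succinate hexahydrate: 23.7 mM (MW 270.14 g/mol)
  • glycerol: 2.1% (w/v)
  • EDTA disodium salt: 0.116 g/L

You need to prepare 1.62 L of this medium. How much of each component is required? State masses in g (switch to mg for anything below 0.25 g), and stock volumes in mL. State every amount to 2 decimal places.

L-arabinose 63.10 mL; cobalt chloride hexahydrate 23.00 mg; ferrous sulfate heptahydrate 156.28 mg; sodium succinate hexahydrate 10.37 g; glycerol 34.02 g; EDTA disodium salt 187.92 mg

Scale factor relative to 1 L: 1.62.
L-arabinose: dilute stock: 0.779% ÷ 20% × 1620 mL = 63.10 mL
cobalt chloride hexahydrate: 14.2 mg/L × 1.62 L = 23.00 mg
ferrous sulfate heptahydrate: 0.347 mmol/L × 278.01 mg/mmol × 1.62 L = 156.28 mg
sodium succinate hexahydrate: 23.7 mmol/L × 270.14 g/mol × 1.62 L ÷ 1000 = 10.37 g
glycerol: 2.1 g per 100 mL × 1620 mL ÷ 100 = 34.02 g
EDTA disodium salt: 0.116 g/L × 1.62 L = 0.18792 g = 187.92 mg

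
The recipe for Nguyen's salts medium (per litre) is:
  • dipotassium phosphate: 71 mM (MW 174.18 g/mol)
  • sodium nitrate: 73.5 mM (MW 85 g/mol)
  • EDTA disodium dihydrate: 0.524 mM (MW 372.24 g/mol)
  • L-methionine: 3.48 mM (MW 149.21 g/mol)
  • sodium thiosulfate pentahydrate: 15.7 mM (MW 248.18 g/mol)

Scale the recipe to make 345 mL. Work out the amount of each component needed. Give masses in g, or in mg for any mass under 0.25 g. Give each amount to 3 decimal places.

Scale factor relative to 1 L: 0.345.
dipotassium phosphate: 71 mmol/L × 174.18 g/mol × 0.345 L ÷ 1000 = 4.267 g
sodium nitrate: 73.5 mmol/L × 85 g/mol × 0.345 L ÷ 1000 = 2.155 g
EDTA disodium dihydrate: 0.524 mmol/L × 372.24 mg/mmol × 0.345 L = 67.294 mg
L-methionine: 3.48 mmol/L × 149.21 mg/mmol × 0.345 L = 179.142 mg
sodium thiosulfate pentahydrate: 15.7 mmol/L × 248.18 g/mol × 0.345 L ÷ 1000 = 1.344 g

dipotassium phosphate 4.267 g; sodium nitrate 2.155 g; EDTA disodium dihydrate 67.294 mg; L-methionine 179.142 mg; sodium thiosulfate pentahydrate 1.344 g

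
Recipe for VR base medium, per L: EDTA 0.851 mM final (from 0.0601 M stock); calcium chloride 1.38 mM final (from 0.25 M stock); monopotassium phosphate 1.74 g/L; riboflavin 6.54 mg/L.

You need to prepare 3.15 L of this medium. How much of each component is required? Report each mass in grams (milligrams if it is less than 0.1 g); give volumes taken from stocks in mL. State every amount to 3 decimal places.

Working volume: 3.15 L.
EDTA: dilute stock: 0.851 mM × 3150 mL ÷ 60.1 mM = 44.603 mL
calcium chloride: C1V1 = C2V2 → 1.38 mM × 3150 mL ÷ 250 mM = 17.388 mL
monopotassium phosphate: 1.74 g/L × 3.15 L = 5.481 g
riboflavin: 6.54 mg/L × 3.15 L = 20.601 mg

EDTA 44.603 mL; calcium chloride 17.388 mL; monopotassium phosphate 5.481 g; riboflavin 20.601 mg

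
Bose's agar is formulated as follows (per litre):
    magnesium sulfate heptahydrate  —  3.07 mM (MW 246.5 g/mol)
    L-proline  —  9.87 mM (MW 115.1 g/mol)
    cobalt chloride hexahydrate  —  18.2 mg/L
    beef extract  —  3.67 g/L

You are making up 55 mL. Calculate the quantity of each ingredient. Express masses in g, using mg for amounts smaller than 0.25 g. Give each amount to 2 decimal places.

magnesium sulfate heptahydrate 41.62 mg; L-proline 62.48 mg; cobalt chloride hexahydrate 1.00 mg; beef extract 201.85 mg

Working volume: 55 mL = 0.055 L.
magnesium sulfate heptahydrate: 3.07 mmol/L × 246.5 mg/mmol × 0.055 L = 41.62 mg
L-proline: 9.87 mmol/L × 115.1 mg/mmol × 0.055 L = 62.48 mg
cobalt chloride hexahydrate: 18.2 mg/L × 0.055 L = 1.00 mg
beef extract: 3.67 g/L × 0.055 L = 0.20185 g = 201.85 mg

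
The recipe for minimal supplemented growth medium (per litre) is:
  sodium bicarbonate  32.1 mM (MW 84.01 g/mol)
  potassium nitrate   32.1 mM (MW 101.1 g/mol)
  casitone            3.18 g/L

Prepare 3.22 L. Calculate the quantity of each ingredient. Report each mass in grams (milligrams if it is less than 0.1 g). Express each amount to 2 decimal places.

Scale factor relative to 1 L: 3.22.
sodium bicarbonate: 32.1 mmol/L × 84.01 g/mol × 3.22 L ÷ 1000 = 8.68 g
potassium nitrate: 32.1 mmol/L × 101.1 g/mol × 3.22 L ÷ 1000 = 10.45 g
casitone: 3.18 g/L × 3.22 L = 10.24 g

sodium bicarbonate 8.68 g; potassium nitrate 10.45 g; casitone 10.24 g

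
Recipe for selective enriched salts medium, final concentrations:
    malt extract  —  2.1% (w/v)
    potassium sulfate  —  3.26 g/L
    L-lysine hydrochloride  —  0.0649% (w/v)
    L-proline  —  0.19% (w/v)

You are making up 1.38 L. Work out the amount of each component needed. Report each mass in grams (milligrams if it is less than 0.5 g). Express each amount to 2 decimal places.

Scale factor relative to 1 L: 1.38.
malt extract: 2.1% w/v = 21 g/L → 21 × 1.38 L = 28.98 g
potassium sulfate: 3.26 g/L × 1.38 L = 4.50 g
L-lysine hydrochloride: 0.0649% w/v = 0.649 g/L → 0.649 × 1.38 L = 0.90 g
L-proline: 0.19% w/v = 1.9 g/L → 1.9 × 1.38 L = 2.62 g

malt extract 28.98 g; potassium sulfate 4.50 g; L-lysine hydrochloride 0.90 g; L-proline 2.62 g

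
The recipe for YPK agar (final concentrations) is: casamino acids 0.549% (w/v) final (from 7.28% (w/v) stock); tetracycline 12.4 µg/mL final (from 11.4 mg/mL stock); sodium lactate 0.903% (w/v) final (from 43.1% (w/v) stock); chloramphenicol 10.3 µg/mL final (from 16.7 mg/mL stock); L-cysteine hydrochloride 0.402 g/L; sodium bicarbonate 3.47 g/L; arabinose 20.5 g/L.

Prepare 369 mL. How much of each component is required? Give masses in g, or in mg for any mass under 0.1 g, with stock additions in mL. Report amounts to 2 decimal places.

casamino acids 27.83 mL; tetracycline 0.40 mL; sodium lactate 7.73 mL; chloramphenicol 0.23 mL; L-cysteine hydrochloride 0.15 g; sodium bicarbonate 1.28 g; arabinose 7.56 g

Working volume: 369 mL = 0.369 L.
casamino acids: V = C2·V2/C1 = 0.549% ÷ 7.28% × 369 mL = 27.83 mL
tetracycline: dilute stock: 12.4 µg/mL × 369 mL ÷ 11400 µg/mL = 0.40 mL
sodium lactate: C1V1 = C2V2 → 0.903% ÷ 43.1% × 369 mL = 7.73 mL
chloramphenicol: C1V1 = C2V2 → 10.3 µg/mL × 369 mL ÷ 16700 µg/mL = 0.23 mL
L-cysteine hydrochloride: 0.402 g/L × 0.369 L = 0.15 g
sodium bicarbonate: 3.47 g/L × 0.369 L = 1.28 g
arabinose: 20.5 g/L × 0.369 L = 7.56 g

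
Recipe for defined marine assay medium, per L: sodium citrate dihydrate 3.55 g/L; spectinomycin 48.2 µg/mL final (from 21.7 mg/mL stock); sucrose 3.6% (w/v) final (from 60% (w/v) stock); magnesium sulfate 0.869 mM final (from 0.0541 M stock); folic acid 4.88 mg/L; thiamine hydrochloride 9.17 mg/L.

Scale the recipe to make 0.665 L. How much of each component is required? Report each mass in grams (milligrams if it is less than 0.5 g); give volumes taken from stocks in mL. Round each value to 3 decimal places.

sodium citrate dihydrate 2.361 g; spectinomycin 1.477 mL; sucrose 39.900 mL; magnesium sulfate 10.682 mL; folic acid 3.245 mg; thiamine hydrochloride 6.098 mg

Scale factor relative to 1 L: 0.665.
sodium citrate dihydrate: 3.55 g/L × 0.665 L = 2.361 g
spectinomycin: dilute stock: 48.2 µg/mL × 665 mL ÷ 21700 µg/mL = 1.477 mL
sucrose: dilute stock: 3.6% ÷ 60% × 665 mL = 39.900 mL
magnesium sulfate: dilute stock: 0.869 mM × 665 mL ÷ 54.1 mM = 10.682 mL
folic acid: 4.88 mg/L × 0.665 L = 3.245 mg
thiamine hydrochloride: 9.17 mg/L × 0.665 L = 6.098 mg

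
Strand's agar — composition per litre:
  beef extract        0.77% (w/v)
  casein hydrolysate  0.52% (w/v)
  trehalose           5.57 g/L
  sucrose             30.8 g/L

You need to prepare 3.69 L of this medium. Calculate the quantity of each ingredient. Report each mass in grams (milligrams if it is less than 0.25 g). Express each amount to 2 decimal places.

Scale factor relative to 1 L: 3.69.
beef extract: 0.77% w/v = 7.7 g/L → 7.7 × 3.69 L = 28.41 g
casein hydrolysate: 0.52 g per 100 mL × 3690 mL ÷ 100 = 19.19 g
trehalose: 5.57 g/L × 3.69 L = 20.55 g
sucrose: 30.8 g/L × 3.69 L = 113.65 g

beef extract 28.41 g; casein hydrolysate 19.19 g; trehalose 20.55 g; sucrose 113.65 g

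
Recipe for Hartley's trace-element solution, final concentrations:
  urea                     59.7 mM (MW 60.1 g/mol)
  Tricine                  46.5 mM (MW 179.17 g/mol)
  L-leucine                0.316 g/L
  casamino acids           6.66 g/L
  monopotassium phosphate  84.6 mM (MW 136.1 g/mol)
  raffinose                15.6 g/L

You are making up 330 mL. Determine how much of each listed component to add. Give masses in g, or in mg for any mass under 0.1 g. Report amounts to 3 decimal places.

urea 1.184 g; Tricine 2.749 g; L-leucine 0.104 g; casamino acids 2.198 g; monopotassium phosphate 3.800 g; raffinose 5.148 g

Working volume: 330 mL = 0.33 L.
urea: 59.7 mmol/L × 60.1 g/mol × 0.33 L ÷ 1000 = 1.184 g
Tricine: 46.5 mmol/L × 179.17 g/mol × 0.33 L ÷ 1000 = 2.749 g
L-leucine: 0.316 g/L × 0.33 L = 0.104 g
casamino acids: 6.66 g/L × 0.33 L = 2.198 g
monopotassium phosphate: 84.6 mmol/L × 136.1 g/mol × 0.33 L ÷ 1000 = 3.800 g
raffinose: 15.6 g/L × 0.33 L = 5.148 g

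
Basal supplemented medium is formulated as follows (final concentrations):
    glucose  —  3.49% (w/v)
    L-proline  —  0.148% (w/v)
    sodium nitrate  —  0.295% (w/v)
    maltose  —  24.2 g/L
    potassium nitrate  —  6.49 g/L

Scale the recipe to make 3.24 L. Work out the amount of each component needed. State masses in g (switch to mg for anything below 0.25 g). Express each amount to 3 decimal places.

Working volume: 3.24 L.
glucose: 3.49% w/v = 34.9 g/L → 34.9 × 3.24 L = 113.076 g
L-proline: 0.148% w/v = 1.48 g/L → 1.48 × 3.24 L = 4.795 g
sodium nitrate: 0.295 g per 100 mL × 3240 mL ÷ 100 = 9.558 g
maltose: 24.2 g/L × 3.24 L = 78.408 g
potassium nitrate: 6.49 g/L × 3.24 L = 21.028 g

glucose 113.076 g; L-proline 4.795 g; sodium nitrate 9.558 g; maltose 78.408 g; potassium nitrate 21.028 g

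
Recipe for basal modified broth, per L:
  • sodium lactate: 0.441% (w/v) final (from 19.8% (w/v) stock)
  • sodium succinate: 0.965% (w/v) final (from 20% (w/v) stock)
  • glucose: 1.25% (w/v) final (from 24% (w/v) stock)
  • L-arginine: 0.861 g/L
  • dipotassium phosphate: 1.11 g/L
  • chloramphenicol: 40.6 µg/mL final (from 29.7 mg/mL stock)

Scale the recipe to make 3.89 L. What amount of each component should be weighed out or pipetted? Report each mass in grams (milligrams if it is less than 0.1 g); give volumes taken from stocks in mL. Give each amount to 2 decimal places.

sodium lactate 86.64 mL; sodium succinate 187.69 mL; glucose 202.60 mL; L-arginine 3.35 g; dipotassium phosphate 4.32 g; chloramphenicol 5.32 mL

Working volume: 3.89 L.
sodium lactate: C1V1 = C2V2 → 0.441% ÷ 19.8% × 3890 mL = 86.64 mL
sodium succinate: V = C2·V2/C1 = 0.965% ÷ 20% × 3890 mL = 187.69 mL
glucose: C1V1 = C2V2 → 1.25% ÷ 24% × 3890 mL = 202.60 mL
L-arginine: 0.861 g/L × 3.89 L = 3.35 g
dipotassium phosphate: 1.11 g/L × 3.89 L = 4.32 g
chloramphenicol: V = C2·V2/C1 = 40.6 µg/mL × 3890 mL ÷ 29700 µg/mL = 5.32 mL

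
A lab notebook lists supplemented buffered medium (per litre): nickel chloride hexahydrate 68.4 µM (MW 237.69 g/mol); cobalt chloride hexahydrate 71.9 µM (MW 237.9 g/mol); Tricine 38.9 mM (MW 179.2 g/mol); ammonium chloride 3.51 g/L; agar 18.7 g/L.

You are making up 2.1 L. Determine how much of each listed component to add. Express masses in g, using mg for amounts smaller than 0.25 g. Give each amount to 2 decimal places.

nickel chloride hexahydrate 34.14 mg; cobalt chloride hexahydrate 35.92 mg; Tricine 14.64 g; ammonium chloride 7.37 g; agar 39.27 g

Scale factor relative to 1 L: 2.1.
nickel chloride hexahydrate: 68.4 µmol/L × 237.69 g/mol × 2.1 L ÷ 1000 = 34.14 mg
cobalt chloride hexahydrate: 71.9 µmol/L × 237.9 g/mol × 2.1 L ÷ 1000 = 35.92 mg
Tricine: 38.9 mmol/L × 179.2 g/mol × 2.1 L ÷ 1000 = 14.64 g
ammonium chloride: 3.51 g/L × 2.1 L = 7.37 g
agar: 18.7 g/L × 2.1 L = 39.27 g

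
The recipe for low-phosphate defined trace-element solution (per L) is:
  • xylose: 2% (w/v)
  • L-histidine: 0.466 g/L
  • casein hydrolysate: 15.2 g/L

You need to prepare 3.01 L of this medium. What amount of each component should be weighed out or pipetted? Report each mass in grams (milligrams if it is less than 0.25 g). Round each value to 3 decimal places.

xylose 60.200 g; L-histidine 1.403 g; casein hydrolysate 45.752 g

Working volume: 3.01 L.
xylose: 2 g per 100 mL × 3010 mL ÷ 100 = 60.200 g
L-histidine: 0.466 g/L × 3.01 L = 1.403 g
casein hydrolysate: 15.2 g/L × 3.01 L = 45.752 g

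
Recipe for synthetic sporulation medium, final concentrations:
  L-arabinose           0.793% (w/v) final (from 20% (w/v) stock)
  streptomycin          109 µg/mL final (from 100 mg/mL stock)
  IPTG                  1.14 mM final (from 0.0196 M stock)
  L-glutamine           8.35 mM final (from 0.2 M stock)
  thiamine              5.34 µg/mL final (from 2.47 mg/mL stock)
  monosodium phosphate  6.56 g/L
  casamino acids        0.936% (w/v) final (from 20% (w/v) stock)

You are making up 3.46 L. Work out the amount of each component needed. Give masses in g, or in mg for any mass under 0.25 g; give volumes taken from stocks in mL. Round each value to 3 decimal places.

Scale factor relative to 1 L: 3.46.
L-arabinose: C1V1 = C2V2 → 0.793% ÷ 20% × 3460 mL = 137.189 mL
streptomycin: V = C2·V2/C1 = 109 µg/mL × 3460 mL ÷ 100000 µg/mL = 3.771 mL
IPTG: V = C2·V2/C1 = 1.14 mM × 3460 mL ÷ 19.6 mM = 201.245 mL
L-glutamine: dilute stock: 8.35 mM × 3460 mL ÷ 200 mM = 144.455 mL
thiamine: C1V1 = C2V2 → 5.34 µg/mL × 3460 mL ÷ 2470 µg/mL = 7.480 mL
monosodium phosphate: 6.56 g/L × 3.46 L = 22.698 g
casamino acids: V = C2·V2/C1 = 0.936% ÷ 20% × 3460 mL = 161.928 mL

L-arabinose 137.189 mL; streptomycin 3.771 mL; IPTG 201.245 mL; L-glutamine 144.455 mL; thiamine 7.480 mL; monosodium phosphate 22.698 g; casamino acids 161.928 mL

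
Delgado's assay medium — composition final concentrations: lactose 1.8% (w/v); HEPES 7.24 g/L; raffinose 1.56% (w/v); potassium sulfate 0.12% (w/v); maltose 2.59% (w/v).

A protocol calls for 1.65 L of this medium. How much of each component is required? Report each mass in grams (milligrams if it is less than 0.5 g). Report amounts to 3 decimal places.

lactose 29.700 g; HEPES 11.946 g; raffinose 25.740 g; potassium sulfate 1.980 g; maltose 42.735 g

Scale factor relative to 1 L: 1.65.
lactose: 1.8 g per 100 mL × 1650 mL ÷ 100 = 29.700 g
HEPES: 7.24 g/L × 1.65 L = 11.946 g
raffinose: 1.56 g per 100 mL × 1650 mL ÷ 100 = 25.740 g
potassium sulfate: 0.12% w/v = 1.2 g/L → 1.2 × 1.65 L = 1.980 g
maltose: 2.59 g per 100 mL × 1650 mL ÷ 100 = 42.735 g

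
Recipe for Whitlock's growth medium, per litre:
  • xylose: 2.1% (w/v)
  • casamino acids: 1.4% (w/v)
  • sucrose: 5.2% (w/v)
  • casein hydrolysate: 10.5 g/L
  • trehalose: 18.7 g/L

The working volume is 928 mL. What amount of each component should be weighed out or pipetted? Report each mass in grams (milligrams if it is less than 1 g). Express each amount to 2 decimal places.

xylose 19.49 g; casamino acids 12.99 g; sucrose 48.26 g; casein hydrolysate 9.74 g; trehalose 17.35 g

Working volume: 928 mL = 0.928 L.
xylose: 2.1% w/v = 21 g/L → 21 × 0.928 L = 19.49 g
casamino acids: 1.4% w/v = 14 g/L → 14 × 0.928 L = 12.99 g
sucrose: 5.2% w/v = 52 g/L → 52 × 0.928 L = 48.26 g
casein hydrolysate: 10.5 g/L × 0.928 L = 9.74 g
trehalose: 18.7 g/L × 0.928 L = 17.35 g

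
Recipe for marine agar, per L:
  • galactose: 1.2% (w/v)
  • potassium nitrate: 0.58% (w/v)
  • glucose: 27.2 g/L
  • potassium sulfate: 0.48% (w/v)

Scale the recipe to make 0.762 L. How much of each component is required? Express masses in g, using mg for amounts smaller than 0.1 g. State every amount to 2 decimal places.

Scale factor relative to 1 L: 0.762.
galactose: 1.2 g per 100 mL × 762 mL ÷ 100 = 9.14 g
potassium nitrate: 0.58 g per 100 mL × 762 mL ÷ 100 = 4.42 g
glucose: 27.2 g/L × 0.762 L = 20.73 g
potassium sulfate: 0.48 g per 100 mL × 762 mL ÷ 100 = 3.66 g

galactose 9.14 g; potassium nitrate 4.42 g; glucose 20.73 g; potassium sulfate 3.66 g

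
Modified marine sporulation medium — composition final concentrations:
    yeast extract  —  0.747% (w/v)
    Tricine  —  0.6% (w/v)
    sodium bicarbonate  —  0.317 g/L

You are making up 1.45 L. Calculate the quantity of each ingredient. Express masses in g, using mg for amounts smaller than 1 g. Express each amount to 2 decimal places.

yeast extract 10.83 g; Tricine 8.70 g; sodium bicarbonate 459.65 mg

Working volume: 1.45 L.
yeast extract: 0.747% w/v = 7.47 g/L → 7.47 × 1.45 L = 10.83 g
Tricine: 0.6 g per 100 mL × 1450 mL ÷ 100 = 8.70 g
sodium bicarbonate: 0.317 g/L × 1.45 L = 0.45965 g = 459.65 mg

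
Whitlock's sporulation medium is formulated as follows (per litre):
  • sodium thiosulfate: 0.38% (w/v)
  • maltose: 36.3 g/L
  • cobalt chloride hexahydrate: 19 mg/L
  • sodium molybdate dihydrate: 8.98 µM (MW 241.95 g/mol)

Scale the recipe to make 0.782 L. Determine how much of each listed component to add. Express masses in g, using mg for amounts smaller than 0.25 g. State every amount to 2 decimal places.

Working volume: 0.782 L.
sodium thiosulfate: 0.38 g per 100 mL × 782 mL ÷ 100 = 2.97 g
maltose: 36.3 g/L × 0.782 L = 28.39 g
cobalt chloride hexahydrate: 19 mg/L × 0.782 L = 14.86 mg
sodium molybdate dihydrate: 8.98 µmol/L × 241.95 g/mol × 0.782 L ÷ 1000 = 1.70 mg

sodium thiosulfate 2.97 g; maltose 28.39 g; cobalt chloride hexahydrate 14.86 mg; sodium molybdate dihydrate 1.70 mg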